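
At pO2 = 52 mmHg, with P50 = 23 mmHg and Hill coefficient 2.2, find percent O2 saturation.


Y = pO2^n / (P50^n + pO2^n)
Y = 52^2.2 / (23^2.2 + 52^2.2)
Y = 85.75%

85.75%


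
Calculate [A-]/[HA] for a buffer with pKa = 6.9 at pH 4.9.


[A-]/[HA] = 10^(pH - pKa)
= 10^(4.9 - 6.9)
= 0.01

0.01


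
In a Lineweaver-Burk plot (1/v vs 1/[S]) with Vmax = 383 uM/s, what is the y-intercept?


y-intercept = 1/Vmax
= 1/383
= 0.0026 s/uM

0.0026 s/uM


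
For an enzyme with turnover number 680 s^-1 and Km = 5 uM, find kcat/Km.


Catalytic efficiency = kcat / Km
= 680 / 5
= 136.0 uM^-1*s^-1

136.0 uM^-1*s^-1


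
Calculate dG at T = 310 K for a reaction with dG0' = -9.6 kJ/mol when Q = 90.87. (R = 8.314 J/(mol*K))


dG = dG0' + RT * ln(Q) / 1000
dG = -9.6 + 8.314 * 310 * ln(90.87) / 1000
dG = 2.0223 kJ/mol

2.0223 kJ/mol


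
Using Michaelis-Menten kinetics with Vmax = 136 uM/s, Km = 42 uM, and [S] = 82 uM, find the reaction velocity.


v = Vmax * [S] / (Km + [S])
v = 136 * 82 / (42 + 82)
v = 89.9355 uM/s

89.9355 uM/s


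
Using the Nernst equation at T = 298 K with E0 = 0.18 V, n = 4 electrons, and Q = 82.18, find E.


E = E0 - (RT/nF) * ln(Q)
E = 0.18 - (8.314 * 298 / (4 * 96485)) * ln(82.18)
E = 0.1517 V

0.1517 V


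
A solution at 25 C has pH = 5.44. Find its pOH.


pOH = 14 - pH
pOH = 14 - 5.44
pOH = 8.56

8.56


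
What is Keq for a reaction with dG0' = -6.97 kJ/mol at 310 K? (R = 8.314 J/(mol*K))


Keq = exp(-dG0 * 1000 / (R * T))
Keq = exp(-(-6.97) * 1000 / (8.314 * 310))
Keq = 14.9444

14.9444


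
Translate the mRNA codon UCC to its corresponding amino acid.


Standard genetic code lookup.
Codon UCC -> Ser

Ser


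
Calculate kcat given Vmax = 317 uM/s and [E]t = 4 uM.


kcat = Vmax / [E]t
kcat = 317 / 4
kcat = 79.25 s^-1

79.25 s^-1


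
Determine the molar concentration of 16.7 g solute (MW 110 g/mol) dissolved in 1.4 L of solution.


C = (mass / MW) / volume
C = (16.7 / 110) / 1.4
C = 0.1084 M

0.1084 M


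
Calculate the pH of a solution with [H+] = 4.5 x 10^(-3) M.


pH = -log10([H+])
pH = -log10(4.5 x 10^(-3))
pH = 2.3468

2.3468


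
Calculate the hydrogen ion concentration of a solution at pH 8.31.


[H+] = 10^(-pH)
[H+] = 10^(-8.31)
[H+] = 4.898e-09 M

4.898e-09 M


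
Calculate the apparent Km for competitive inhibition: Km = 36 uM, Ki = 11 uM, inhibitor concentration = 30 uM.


Km_app = Km * (1 + [I]/Ki)
Km_app = 36 * (1 + 30/11)
Km_app = 134.1818 uM

134.1818 uM


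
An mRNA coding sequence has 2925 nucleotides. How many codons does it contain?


codons = nucleotides / 3
codons = 2925 / 3 = 975

975


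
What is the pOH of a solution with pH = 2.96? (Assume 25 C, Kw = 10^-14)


pOH = 14 - pH
pOH = 14 - 2.96
pOH = 11.04

11.04


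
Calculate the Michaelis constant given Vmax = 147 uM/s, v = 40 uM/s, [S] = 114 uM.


Km = [S] * (Vmax - v) / v
Km = 114 * (147 - 40) / 40
Km = 304.95 uM

304.95 uM


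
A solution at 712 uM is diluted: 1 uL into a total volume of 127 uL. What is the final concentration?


C2 = C1 * V1 / V2
C2 = 712 * 1 / 127
C2 = 5.6063 uM

5.6063 uM


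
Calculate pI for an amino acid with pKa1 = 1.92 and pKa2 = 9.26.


pI = (pKa1 + pKa2) / 2
pI = (1.92 + 9.26) / 2
pI = 5.59

5.59


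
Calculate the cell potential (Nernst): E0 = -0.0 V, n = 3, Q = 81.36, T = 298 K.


E = E0 - (RT/nF) * ln(Q)
E = -0.0 - (8.314 * 298 / (3 * 96485)) * ln(81.36)
E = -0.0377 V

-0.0377 V


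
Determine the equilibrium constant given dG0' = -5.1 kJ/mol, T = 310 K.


Keq = exp(-dG0 * 1000 / (R * T))
Keq = exp(-(-5.1) * 1000 / (8.314 * 310))
Keq = 7.2339

7.2339


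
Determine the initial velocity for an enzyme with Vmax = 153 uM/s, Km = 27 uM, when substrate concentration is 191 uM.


v = Vmax * [S] / (Km + [S])
v = 153 * 191 / (27 + 191)
v = 134.0505 uM/s

134.0505 uM/s


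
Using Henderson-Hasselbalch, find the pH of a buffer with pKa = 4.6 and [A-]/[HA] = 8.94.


pH = pKa + log10([A-]/[HA])
pH = 4.6 + log10(8.94)
pH = 5.5513

5.5513


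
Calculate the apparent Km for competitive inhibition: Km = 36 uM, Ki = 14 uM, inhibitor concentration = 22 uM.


Km_app = Km * (1 + [I]/Ki)
Km_app = 36 * (1 + 22/14)
Km_app = 92.5714 uM

92.5714 uM


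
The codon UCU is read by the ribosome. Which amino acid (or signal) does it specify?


Standard genetic code lookup.
Codon UCU -> Ser

Ser


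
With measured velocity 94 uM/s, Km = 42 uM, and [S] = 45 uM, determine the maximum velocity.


Vmax = v * (Km + [S]) / [S]
Vmax = 94 * (42 + 45) / 45
Vmax = 181.7333 uM/s

181.7333 uM/s


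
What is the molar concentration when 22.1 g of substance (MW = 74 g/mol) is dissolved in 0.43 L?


C = (mass / MW) / volume
C = (22.1 / 74) / 0.43
C = 0.6945 M

0.6945 M


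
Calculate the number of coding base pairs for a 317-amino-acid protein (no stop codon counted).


Each amino acid = 1 codon = 3 bp
bp = 317 * 3 = 951 bp

951 bp


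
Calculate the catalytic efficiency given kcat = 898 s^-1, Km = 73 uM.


Catalytic efficiency = kcat / Km
= 898 / 73
= 12.3014 uM^-1*s^-1

12.3014 uM^-1*s^-1


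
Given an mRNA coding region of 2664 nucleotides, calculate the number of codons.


codons = nucleotides / 3
codons = 2664 / 3 = 888

888


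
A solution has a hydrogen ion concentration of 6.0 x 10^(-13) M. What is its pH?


pH = -log10([H+])
pH = -log10(6.0 x 10^(-13))
pH = 12.2218

12.2218


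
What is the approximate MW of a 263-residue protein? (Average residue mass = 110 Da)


MW = n_residues * 110 Da
MW = 263 * 110
MW = 28930 Da

28930 Da


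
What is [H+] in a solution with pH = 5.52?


[H+] = 10^(-pH)
[H+] = 10^(-5.52)
[H+] = 3.020e-06 M

3.020e-06 M


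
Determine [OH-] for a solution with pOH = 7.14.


[OH-] = 10^(-pOH)
[OH-] = 10^(-7.14)
[OH-] = 7.244e-08 M

7.244e-08 M


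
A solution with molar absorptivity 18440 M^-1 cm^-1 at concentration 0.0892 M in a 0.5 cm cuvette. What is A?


A = epsilon * c * l
A = 18440 * 0.0892 * 0.5
A = 822.424

822.424


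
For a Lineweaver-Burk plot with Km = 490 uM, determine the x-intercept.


x-intercept = -1/Km
= -1/490
= -0.002 1/uM

-0.002 1/uM


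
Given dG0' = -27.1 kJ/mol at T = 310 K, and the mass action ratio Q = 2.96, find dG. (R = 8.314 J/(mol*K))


dG = dG0' + RT * ln(Q) / 1000
dG = -27.1 + 8.314 * 310 * ln(2.96) / 1000
dG = -24.3031 kJ/mol

-24.3031 kJ/mol


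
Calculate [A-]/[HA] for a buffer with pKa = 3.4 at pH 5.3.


[A-]/[HA] = 10^(pH - pKa)
= 10^(5.3 - 3.4)
= 79.4328

79.4328


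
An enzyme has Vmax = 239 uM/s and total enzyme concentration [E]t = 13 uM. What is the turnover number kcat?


kcat = Vmax / [E]t
kcat = 239 / 13
kcat = 18.3846 s^-1

18.3846 s^-1


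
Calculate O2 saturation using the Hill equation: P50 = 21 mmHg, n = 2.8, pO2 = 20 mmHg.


Y = pO2^n / (P50^n + pO2^n)
Y = 20^2.8 / (21^2.8 + 20^2.8)
Y = 46.59%

46.59%


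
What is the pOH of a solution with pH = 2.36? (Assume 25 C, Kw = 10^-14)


pOH = 14 - pH
pOH = 14 - 2.36
pOH = 11.64

11.64


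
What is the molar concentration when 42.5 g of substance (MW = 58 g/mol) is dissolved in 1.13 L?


C = (mass / MW) / volume
C = (42.5 / 58) / 1.13
C = 0.6485 M

0.6485 M


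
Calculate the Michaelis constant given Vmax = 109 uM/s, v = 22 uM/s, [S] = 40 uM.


Km = [S] * (Vmax - v) / v
Km = 40 * (109 - 22) / 22
Km = 158.1818 uM

158.1818 uM


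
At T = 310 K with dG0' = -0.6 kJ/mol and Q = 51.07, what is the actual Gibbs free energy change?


dG = dG0' + RT * ln(Q) / 1000
dG = -0.6 + 8.314 * 310 * ln(51.07) / 1000
dG = 9.5372 kJ/mol

9.5372 kJ/mol


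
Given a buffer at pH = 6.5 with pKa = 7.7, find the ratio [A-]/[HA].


[A-]/[HA] = 10^(pH - pKa)
= 10^(6.5 - 7.7)
= 0.0631

0.0631


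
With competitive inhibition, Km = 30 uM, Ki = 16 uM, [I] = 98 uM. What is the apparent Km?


Km_app = Km * (1 + [I]/Ki)
Km_app = 30 * (1 + 98/16)
Km_app = 213.75 uM

213.75 uM


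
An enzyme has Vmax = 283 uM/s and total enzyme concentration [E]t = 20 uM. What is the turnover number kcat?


kcat = Vmax / [E]t
kcat = 283 / 20
kcat = 14.15 s^-1

14.15 s^-1


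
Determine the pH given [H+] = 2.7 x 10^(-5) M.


pH = -log10([H+])
pH = -log10(2.7 x 10^(-5))
pH = 4.5686

4.5686


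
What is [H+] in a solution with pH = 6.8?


[H+] = 10^(-pH)
[H+] = 10^(-6.8)
[H+] = 1.585e-07 M

1.585e-07 M


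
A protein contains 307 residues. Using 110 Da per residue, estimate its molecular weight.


MW = n_residues * 110 Da
MW = 307 * 110
MW = 33770 Da

33770 Da


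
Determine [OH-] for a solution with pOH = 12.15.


[OH-] = 10^(-pOH)
[OH-] = 10^(-12.15)
[OH-] = 7.079e-13 M

7.079e-13 M


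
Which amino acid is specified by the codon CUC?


Standard genetic code lookup.
Codon CUC -> Leu

Leu


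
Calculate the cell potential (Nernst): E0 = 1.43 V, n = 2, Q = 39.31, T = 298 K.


E = E0 - (RT/nF) * ln(Q)
E = 1.43 - (8.314 * 298 / (2 * 96485)) * ln(39.31)
E = 1.3829 V

1.3829 V


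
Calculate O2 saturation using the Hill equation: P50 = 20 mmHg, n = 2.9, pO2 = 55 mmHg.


Y = pO2^n / (P50^n + pO2^n)
Y = 55^2.9 / (20^2.9 + 55^2.9)
Y = 94.95%

94.95%


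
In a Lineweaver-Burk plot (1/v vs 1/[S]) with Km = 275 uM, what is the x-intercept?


x-intercept = -1/Km
= -1/275
= -0.0036 1/uM

-0.0036 1/uM


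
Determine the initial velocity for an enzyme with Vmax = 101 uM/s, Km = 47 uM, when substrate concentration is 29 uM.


v = Vmax * [S] / (Km + [S])
v = 101 * 29 / (47 + 29)
v = 38.5395 uM/s

38.5395 uM/s


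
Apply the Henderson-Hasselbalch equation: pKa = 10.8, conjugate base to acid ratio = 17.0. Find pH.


pH = pKa + log10([A-]/[HA])
pH = 10.8 + log10(17.0)
pH = 12.0304

12.0304


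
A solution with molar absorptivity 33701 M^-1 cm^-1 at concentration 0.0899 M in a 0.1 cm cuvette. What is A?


A = epsilon * c * l
A = 33701 * 0.0899 * 0.1
A = 302.972

302.972


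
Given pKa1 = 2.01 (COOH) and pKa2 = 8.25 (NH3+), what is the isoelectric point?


pI = (pKa1 + pKa2) / 2
pI = (2.01 + 8.25) / 2
pI = 5.13

5.13


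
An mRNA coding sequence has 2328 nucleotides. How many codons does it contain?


codons = nucleotides / 3
codons = 2328 / 3 = 776

776


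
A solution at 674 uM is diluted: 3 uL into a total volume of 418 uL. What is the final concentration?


C2 = C1 * V1 / V2
C2 = 674 * 3 / 418
C2 = 4.8373 uM

4.8373 uM


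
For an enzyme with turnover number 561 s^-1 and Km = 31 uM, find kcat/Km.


Catalytic efficiency = kcat / Km
= 561 / 31
= 18.0968 uM^-1*s^-1

18.0968 uM^-1*s^-1


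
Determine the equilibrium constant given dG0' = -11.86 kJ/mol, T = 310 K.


Keq = exp(-dG0 * 1000 / (R * T))
Keq = exp(-(-11.86) * 1000 / (8.314 * 310))
Keq = 99.648

99.648


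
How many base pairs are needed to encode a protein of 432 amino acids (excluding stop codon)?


Each amino acid = 1 codon = 3 bp
bp = 432 * 3 = 1296 bp

1296 bp


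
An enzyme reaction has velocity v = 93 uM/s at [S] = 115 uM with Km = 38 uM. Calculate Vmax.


Vmax = v * (Km + [S]) / [S]
Vmax = 93 * (38 + 115) / 115
Vmax = 123.7304 uM/s

123.7304 uM/s


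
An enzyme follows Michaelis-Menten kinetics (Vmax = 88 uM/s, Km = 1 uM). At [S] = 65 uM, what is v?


v = Vmax * [S] / (Km + [S])
v = 88 * 65 / (1 + 65)
v = 86.6667 uM/s

86.6667 uM/s


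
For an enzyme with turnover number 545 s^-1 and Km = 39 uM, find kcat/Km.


Catalytic efficiency = kcat / Km
= 545 / 39
= 13.9744 uM^-1*s^-1

13.9744 uM^-1*s^-1


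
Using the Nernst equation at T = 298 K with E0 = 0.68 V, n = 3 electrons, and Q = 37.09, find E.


E = E0 - (RT/nF) * ln(Q)
E = 0.68 - (8.314 * 298 / (3 * 96485)) * ln(37.09)
E = 0.6491 V

0.6491 V


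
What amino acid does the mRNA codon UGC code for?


Standard genetic code lookup.
Codon UGC -> Cys

Cys


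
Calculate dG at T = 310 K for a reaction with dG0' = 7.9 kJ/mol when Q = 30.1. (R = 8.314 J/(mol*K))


dG = dG0' + RT * ln(Q) / 1000
dG = 7.9 + 8.314 * 310 * ln(30.1) / 1000
dG = 16.6746 kJ/mol

16.6746 kJ/mol


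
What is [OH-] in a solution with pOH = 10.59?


[OH-] = 10^(-pOH)
[OH-] = 10^(-10.59)
[OH-] = 2.570e-11 M

2.570e-11 M


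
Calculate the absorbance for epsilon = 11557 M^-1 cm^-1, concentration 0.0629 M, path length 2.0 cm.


A = epsilon * c * l
A = 11557 * 0.0629 * 2.0
A = 1453.8706

1453.8706


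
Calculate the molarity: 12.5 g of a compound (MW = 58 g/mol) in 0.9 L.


C = (mass / MW) / volume
C = (12.5 / 58) / 0.9
C = 0.2395 M

0.2395 M


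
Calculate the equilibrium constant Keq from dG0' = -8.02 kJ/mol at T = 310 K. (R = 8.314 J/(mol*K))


Keq = exp(-dG0 * 1000 / (R * T))
Keq = exp(-(-8.02) * 1000 / (8.314 * 310))
Keq = 22.46

22.46


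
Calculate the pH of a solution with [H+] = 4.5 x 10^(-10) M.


pH = -log10([H+])
pH = -log10(4.5 x 10^(-10))
pH = 9.3468

9.3468


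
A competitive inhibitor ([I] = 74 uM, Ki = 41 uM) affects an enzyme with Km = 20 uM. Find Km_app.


Km_app = Km * (1 + [I]/Ki)
Km_app = 20 * (1 + 74/41)
Km_app = 56.0976 uM

56.0976 uM


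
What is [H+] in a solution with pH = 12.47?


[H+] = 10^(-pH)
[H+] = 10^(-12.47)
[H+] = 3.388e-13 M

3.388e-13 M


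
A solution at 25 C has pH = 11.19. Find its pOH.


pOH = 14 - pH
pOH = 14 - 11.19
pOH = 2.81

2.81


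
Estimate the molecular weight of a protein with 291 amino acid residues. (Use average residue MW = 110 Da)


MW = n_residues * 110 Da
MW = 291 * 110
MW = 32010 Da

32010 Da


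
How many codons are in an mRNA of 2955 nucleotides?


codons = nucleotides / 3
codons = 2955 / 3 = 985

985


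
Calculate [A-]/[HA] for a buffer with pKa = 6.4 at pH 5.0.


[A-]/[HA] = 10^(pH - pKa)
= 10^(5.0 - 6.4)
= 0.0398

0.0398


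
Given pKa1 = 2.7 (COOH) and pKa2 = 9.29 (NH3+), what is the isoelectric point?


pI = (pKa1 + pKa2) / 2
pI = (2.7 + 9.29) / 2
pI = 5.995

5.995


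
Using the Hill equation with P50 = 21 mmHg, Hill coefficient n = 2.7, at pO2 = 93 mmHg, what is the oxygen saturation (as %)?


Y = pO2^n / (P50^n + pO2^n)
Y = 93^2.7 / (21^2.7 + 93^2.7)
Y = 98.23%

98.23%


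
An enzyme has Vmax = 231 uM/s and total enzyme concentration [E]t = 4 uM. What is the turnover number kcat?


kcat = Vmax / [E]t
kcat = 231 / 4
kcat = 57.75 s^-1

57.75 s^-1


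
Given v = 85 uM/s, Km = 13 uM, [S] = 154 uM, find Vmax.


Vmax = v * (Km + [S]) / [S]
Vmax = 85 * (13 + 154) / 154
Vmax = 92.1753 uM/s

92.1753 uM/s


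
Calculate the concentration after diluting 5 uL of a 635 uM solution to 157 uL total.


C2 = C1 * V1 / V2
C2 = 635 * 5 / 157
C2 = 20.2229 uM

20.2229 uM


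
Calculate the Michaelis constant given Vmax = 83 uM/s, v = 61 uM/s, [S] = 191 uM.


Km = [S] * (Vmax - v) / v
Km = 191 * (83 - 61) / 61
Km = 68.8852 uM

68.8852 uM


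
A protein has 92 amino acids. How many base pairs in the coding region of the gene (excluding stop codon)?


Each amino acid = 1 codon = 3 bp
bp = 92 * 3 = 276 bp

276 bp


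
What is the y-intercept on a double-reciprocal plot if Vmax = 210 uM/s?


y-intercept = 1/Vmax
= 1/210
= 0.0048 s/uM

0.0048 s/uM


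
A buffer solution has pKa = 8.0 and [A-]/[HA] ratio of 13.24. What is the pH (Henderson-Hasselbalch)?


pH = pKa + log10([A-]/[HA])
pH = 8.0 + log10(13.24)
pH = 9.1219

9.1219


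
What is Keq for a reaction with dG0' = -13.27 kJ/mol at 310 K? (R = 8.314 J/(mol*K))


Keq = exp(-dG0 * 1000 / (R * T))
Keq = exp(-(-13.27) * 1000 / (8.314 * 310))
Keq = 172.2108

172.2108


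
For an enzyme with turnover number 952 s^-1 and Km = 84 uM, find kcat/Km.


Catalytic efficiency = kcat / Km
= 952 / 84
= 11.3333 uM^-1*s^-1

11.3333 uM^-1*s^-1


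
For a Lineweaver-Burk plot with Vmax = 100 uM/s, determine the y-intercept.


y-intercept = 1/Vmax
= 1/100
= 0.01 s/uM

0.01 s/uM


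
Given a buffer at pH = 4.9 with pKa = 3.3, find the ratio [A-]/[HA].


[A-]/[HA] = 10^(pH - pKa)
= 10^(4.9 - 3.3)
= 39.8107

39.8107


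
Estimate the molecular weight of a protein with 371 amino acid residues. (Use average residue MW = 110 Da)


MW = n_residues * 110 Da
MW = 371 * 110
MW = 40810 Da

40810 Da


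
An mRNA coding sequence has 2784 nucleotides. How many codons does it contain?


codons = nucleotides / 3
codons = 2784 / 3 = 928

928


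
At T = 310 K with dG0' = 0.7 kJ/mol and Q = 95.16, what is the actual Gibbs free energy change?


dG = dG0' + RT * ln(Q) / 1000
dG = 0.7 + 8.314 * 310 * ln(95.16) / 1000
dG = 12.4412 kJ/mol

12.4412 kJ/mol


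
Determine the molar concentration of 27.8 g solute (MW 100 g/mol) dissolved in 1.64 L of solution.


C = (mass / MW) / volume
C = (27.8 / 100) / 1.64
C = 0.1695 M

0.1695 M


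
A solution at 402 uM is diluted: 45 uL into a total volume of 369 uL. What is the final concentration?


C2 = C1 * V1 / V2
C2 = 402 * 45 / 369
C2 = 49.0244 uM

49.0244 uM


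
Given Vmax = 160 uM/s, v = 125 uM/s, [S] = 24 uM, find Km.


Km = [S] * (Vmax - v) / v
Km = 24 * (160 - 125) / 125
Km = 6.72 uM

6.72 uM


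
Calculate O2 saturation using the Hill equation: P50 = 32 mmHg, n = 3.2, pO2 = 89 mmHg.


Y = pO2^n / (P50^n + pO2^n)
Y = 89^3.2 / (32^3.2 + 89^3.2)
Y = 96.35%

96.35%


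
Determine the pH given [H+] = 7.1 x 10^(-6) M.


pH = -log10([H+])
pH = -log10(7.1 x 10^(-6))
pH = 5.1487

5.1487


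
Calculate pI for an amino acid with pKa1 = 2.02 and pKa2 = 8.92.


pI = (pKa1 + pKa2) / 2
pI = (2.02 + 8.92) / 2
pI = 5.47

5.47


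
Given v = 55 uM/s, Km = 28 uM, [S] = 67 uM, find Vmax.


Vmax = v * (Km + [S]) / [S]
Vmax = 55 * (28 + 67) / 67
Vmax = 77.9851 uM/s

77.9851 uM/s


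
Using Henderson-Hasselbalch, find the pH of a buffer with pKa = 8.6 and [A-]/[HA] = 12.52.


pH = pKa + log10([A-]/[HA])
pH = 8.6 + log10(12.52)
pH = 9.6976

9.6976


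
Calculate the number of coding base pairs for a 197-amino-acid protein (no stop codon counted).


Each amino acid = 1 codon = 3 bp
bp = 197 * 3 = 591 bp

591 bp


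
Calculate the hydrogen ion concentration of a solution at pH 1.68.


[H+] = 10^(-pH)
[H+] = 10^(-1.68)
[H+] = 0.0209 M

0.0209 M


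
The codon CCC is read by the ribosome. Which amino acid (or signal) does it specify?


Standard genetic code lookup.
Codon CCC -> Pro

Pro


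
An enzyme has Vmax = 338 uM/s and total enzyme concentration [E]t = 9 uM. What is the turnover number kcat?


kcat = Vmax / [E]t
kcat = 338 / 9
kcat = 37.5556 s^-1

37.5556 s^-1


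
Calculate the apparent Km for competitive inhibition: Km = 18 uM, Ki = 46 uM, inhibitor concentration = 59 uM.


Km_app = Km * (1 + [I]/Ki)
Km_app = 18 * (1 + 59/46)
Km_app = 41.087 uM

41.087 uM


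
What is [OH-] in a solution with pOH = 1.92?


[OH-] = 10^(-pOH)
[OH-] = 10^(-1.92)
[OH-] = 0.012 M

0.012 M


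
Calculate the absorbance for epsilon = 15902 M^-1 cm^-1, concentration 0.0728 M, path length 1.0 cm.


A = epsilon * c * l
A = 15902 * 0.0728 * 1.0
A = 1157.6656

1157.6656


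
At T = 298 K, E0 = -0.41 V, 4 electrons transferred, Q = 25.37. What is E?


E = E0 - (RT/nF) * ln(Q)
E = -0.41 - (8.314 * 298 / (4 * 96485)) * ln(25.37)
E = -0.4308 V

-0.4308 V


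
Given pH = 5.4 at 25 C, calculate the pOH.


pOH = 14 - pH
pOH = 14 - 5.4
pOH = 8.6

8.6


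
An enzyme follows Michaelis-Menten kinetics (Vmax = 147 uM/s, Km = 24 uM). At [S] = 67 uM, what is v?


v = Vmax * [S] / (Km + [S])
v = 147 * 67 / (24 + 67)
v = 108.2308 uM/s

108.2308 uM/s


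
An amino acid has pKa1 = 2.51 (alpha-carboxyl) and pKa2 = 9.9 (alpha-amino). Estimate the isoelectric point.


pI = (pKa1 + pKa2) / 2
pI = (2.51 + 9.9) / 2
pI = 6.205

6.205


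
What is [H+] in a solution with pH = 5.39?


[H+] = 10^(-pH)
[H+] = 10^(-5.39)
[H+] = 4.074e-06 M

4.074e-06 M


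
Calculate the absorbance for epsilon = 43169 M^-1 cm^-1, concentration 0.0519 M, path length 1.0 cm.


A = epsilon * c * l
A = 43169 * 0.0519 * 1.0
A = 2240.4711

2240.4711


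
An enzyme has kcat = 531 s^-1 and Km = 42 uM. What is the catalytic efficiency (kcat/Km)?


Catalytic efficiency = kcat / Km
= 531 / 42
= 12.6429 uM^-1*s^-1

12.6429 uM^-1*s^-1


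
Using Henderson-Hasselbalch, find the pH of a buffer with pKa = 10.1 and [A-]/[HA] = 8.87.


pH = pKa + log10([A-]/[HA])
pH = 10.1 + log10(8.87)
pH = 11.0479

11.0479


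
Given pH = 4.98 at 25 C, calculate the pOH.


pOH = 14 - pH
pOH = 14 - 4.98
pOH = 9.02

9.02


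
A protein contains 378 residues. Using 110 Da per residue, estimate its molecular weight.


MW = n_residues * 110 Da
MW = 378 * 110
MW = 41580 Da

41580 Da


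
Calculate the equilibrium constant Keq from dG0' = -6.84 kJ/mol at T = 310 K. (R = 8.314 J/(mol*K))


Keq = exp(-dG0 * 1000 / (R * T))
Keq = exp(-(-6.84) * 1000 / (8.314 * 310))
Keq = 14.2093

14.2093


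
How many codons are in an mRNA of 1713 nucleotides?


codons = nucleotides / 3
codons = 1713 / 3 = 571

571


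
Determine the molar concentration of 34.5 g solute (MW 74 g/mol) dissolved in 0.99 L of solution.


C = (mass / MW) / volume
C = (34.5 / 74) / 0.99
C = 0.4709 M

0.4709 M


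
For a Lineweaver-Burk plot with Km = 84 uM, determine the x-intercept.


x-intercept = -1/Km
= -1/84
= -0.0119 1/uM

-0.0119 1/uM


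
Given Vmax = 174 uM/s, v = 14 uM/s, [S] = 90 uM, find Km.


Km = [S] * (Vmax - v) / v
Km = 90 * (174 - 14) / 14
Km = 1028.5714 uM

1028.5714 uM


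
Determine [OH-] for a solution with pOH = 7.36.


[OH-] = 10^(-pOH)
[OH-] = 10^(-7.36)
[OH-] = 4.365e-08 M

4.365e-08 M


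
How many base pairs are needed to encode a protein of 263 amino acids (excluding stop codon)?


Each amino acid = 1 codon = 3 bp
bp = 263 * 3 = 789 bp

789 bp


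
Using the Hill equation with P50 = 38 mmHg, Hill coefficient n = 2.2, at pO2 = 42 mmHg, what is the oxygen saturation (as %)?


Y = pO2^n / (P50^n + pO2^n)
Y = 42^2.2 / (38^2.2 + 42^2.2)
Y = 55.48%

55.48%


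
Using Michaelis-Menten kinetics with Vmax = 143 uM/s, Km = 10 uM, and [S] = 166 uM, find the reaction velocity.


v = Vmax * [S] / (Km + [S])
v = 143 * 166 / (10 + 166)
v = 134.875 uM/s

134.875 uM/s


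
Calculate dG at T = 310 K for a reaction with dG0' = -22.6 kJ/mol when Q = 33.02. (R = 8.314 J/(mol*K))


dG = dG0' + RT * ln(Q) / 1000
dG = -22.6 + 8.314 * 310 * ln(33.02) / 1000
dG = -13.5867 kJ/mol

-13.5867 kJ/mol


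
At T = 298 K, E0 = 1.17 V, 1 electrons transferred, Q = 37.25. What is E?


E = E0 - (RT/nF) * ln(Q)
E = 1.17 - (8.314 * 298 / (1 * 96485)) * ln(37.25)
E = 1.0771 V

1.0771 V


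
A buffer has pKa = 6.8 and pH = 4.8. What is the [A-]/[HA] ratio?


[A-]/[HA] = 10^(pH - pKa)
= 10^(4.8 - 6.8)
= 0.01

0.01


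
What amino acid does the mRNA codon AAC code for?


Standard genetic code lookup.
Codon AAC -> Asn

Asn


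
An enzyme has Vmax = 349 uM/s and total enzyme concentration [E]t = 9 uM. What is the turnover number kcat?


kcat = Vmax / [E]t
kcat = 349 / 9
kcat = 38.7778 s^-1

38.7778 s^-1


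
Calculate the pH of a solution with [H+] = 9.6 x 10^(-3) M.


pH = -log10([H+])
pH = -log10(9.6 x 10^(-3))
pH = 2.0177

2.0177


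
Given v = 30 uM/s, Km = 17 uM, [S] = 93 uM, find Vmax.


Vmax = v * (Km + [S]) / [S]
Vmax = 30 * (17 + 93) / 93
Vmax = 35.4839 uM/s

35.4839 uM/s


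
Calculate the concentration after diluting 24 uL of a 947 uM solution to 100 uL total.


C2 = C1 * V1 / V2
C2 = 947 * 24 / 100
C2 = 227.28 uM

227.28 uM


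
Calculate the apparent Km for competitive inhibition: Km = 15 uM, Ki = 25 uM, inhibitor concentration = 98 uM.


Km_app = Km * (1 + [I]/Ki)
Km_app = 15 * (1 + 98/25)
Km_app = 73.8 uM

73.8 uM


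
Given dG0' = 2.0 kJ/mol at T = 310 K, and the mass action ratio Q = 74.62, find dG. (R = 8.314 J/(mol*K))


dG = dG0' + RT * ln(Q) / 1000
dG = 2.0 + 8.314 * 310 * ln(74.62) / 1000
dG = 13.1145 kJ/mol

13.1145 kJ/mol


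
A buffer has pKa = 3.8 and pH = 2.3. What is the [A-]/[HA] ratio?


[A-]/[HA] = 10^(pH - pKa)
= 10^(2.3 - 3.8)
= 0.0316

0.0316


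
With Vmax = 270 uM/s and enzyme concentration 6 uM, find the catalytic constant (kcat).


kcat = Vmax / [E]t
kcat = 270 / 6
kcat = 45.0 s^-1

45.0 s^-1


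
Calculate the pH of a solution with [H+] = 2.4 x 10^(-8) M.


pH = -log10([H+])
pH = -log10(2.4 x 10^(-8))
pH = 7.6198

7.6198


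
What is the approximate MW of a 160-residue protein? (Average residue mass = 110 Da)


MW = n_residues * 110 Da
MW = 160 * 110
MW = 17600 Da

17600 Da


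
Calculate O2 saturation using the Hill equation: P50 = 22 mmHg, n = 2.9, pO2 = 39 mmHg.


Y = pO2^n / (P50^n + pO2^n)
Y = 39^2.9 / (22^2.9 + 39^2.9)
Y = 84.03%

84.03%


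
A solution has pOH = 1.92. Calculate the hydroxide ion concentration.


[OH-] = 10^(-pOH)
[OH-] = 10^(-1.92)
[OH-] = 0.012 M

0.012 M


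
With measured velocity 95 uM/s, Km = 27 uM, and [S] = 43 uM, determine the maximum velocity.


Vmax = v * (Km + [S]) / [S]
Vmax = 95 * (27 + 43) / 43
Vmax = 154.6512 uM/s

154.6512 uM/s


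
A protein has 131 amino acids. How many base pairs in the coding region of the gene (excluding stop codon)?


Each amino acid = 1 codon = 3 bp
bp = 131 * 3 = 393 bp

393 bp


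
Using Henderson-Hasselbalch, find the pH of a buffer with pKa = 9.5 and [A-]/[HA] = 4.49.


pH = pKa + log10([A-]/[HA])
pH = 9.5 + log10(4.49)
pH = 10.1522

10.1522


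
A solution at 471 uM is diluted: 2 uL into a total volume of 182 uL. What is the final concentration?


C2 = C1 * V1 / V2
C2 = 471 * 2 / 182
C2 = 5.1758 uM

5.1758 uM


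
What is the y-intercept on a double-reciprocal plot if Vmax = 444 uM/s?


y-intercept = 1/Vmax
= 1/444
= 0.0023 s/uM

0.0023 s/uM


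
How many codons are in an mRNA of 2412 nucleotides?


codons = nucleotides / 3
codons = 2412 / 3 = 804

804


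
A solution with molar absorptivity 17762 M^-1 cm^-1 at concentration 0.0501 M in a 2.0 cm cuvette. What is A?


A = epsilon * c * l
A = 17762 * 0.0501 * 2.0
A = 1779.7524

1779.7524


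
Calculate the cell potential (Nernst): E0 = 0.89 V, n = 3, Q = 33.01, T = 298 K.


E = E0 - (RT/nF) * ln(Q)
E = 0.89 - (8.314 * 298 / (3 * 96485)) * ln(33.01)
E = 0.8601 V

0.8601 V


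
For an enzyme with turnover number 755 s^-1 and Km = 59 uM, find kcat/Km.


Catalytic efficiency = kcat / Km
= 755 / 59
= 12.7966 uM^-1*s^-1

12.7966 uM^-1*s^-1


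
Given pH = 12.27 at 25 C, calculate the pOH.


pOH = 14 - pH
pOH = 14 - 12.27
pOH = 1.73

1.73


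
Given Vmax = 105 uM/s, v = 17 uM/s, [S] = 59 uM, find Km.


Km = [S] * (Vmax - v) / v
Km = 59 * (105 - 17) / 17
Km = 305.4118 uM

305.4118 uM


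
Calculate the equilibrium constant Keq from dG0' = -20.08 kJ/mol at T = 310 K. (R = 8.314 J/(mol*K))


Keq = exp(-dG0 * 1000 / (R * T))
Keq = exp(-(-20.08) * 1000 / (8.314 * 310))
Keq = 2418.6826

2418.6826


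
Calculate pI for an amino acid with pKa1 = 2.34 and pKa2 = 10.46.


pI = (pKa1 + pKa2) / 2
pI = (2.34 + 10.46) / 2
pI = 6.4

6.4


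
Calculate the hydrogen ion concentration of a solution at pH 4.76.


[H+] = 10^(-pH)
[H+] = 10^(-4.76)
[H+] = 1.738e-05 M

1.738e-05 M


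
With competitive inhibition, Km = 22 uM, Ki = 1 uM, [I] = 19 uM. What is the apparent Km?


Km_app = Km * (1 + [I]/Ki)
Km_app = 22 * (1 + 19/1)
Km_app = 440.0 uM

440.0 uM


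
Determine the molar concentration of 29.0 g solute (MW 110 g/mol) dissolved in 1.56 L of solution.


C = (mass / MW) / volume
C = (29.0 / 110) / 1.56
C = 0.169 M

0.169 M


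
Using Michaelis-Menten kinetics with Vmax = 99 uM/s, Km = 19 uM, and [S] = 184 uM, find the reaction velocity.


v = Vmax * [S] / (Km + [S])
v = 99 * 184 / (19 + 184)
v = 89.734 uM/s

89.734 uM/s


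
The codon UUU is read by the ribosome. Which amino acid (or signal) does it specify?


Standard genetic code lookup.
Codon UUU -> Phe

Phe


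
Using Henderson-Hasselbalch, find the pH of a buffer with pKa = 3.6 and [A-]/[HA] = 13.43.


pH = pKa + log10([A-]/[HA])
pH = 3.6 + log10(13.43)
pH = 4.7281

4.7281


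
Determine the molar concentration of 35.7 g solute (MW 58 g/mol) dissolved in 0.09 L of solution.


C = (mass / MW) / volume
C = (35.7 / 58) / 0.09
C = 6.8391 M

6.8391 M


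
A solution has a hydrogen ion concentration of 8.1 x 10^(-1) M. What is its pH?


pH = -log10([H+])
pH = -log10(8.1 x 10^(-1))
pH = 0.0915

0.0915


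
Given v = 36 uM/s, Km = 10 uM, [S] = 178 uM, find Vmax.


Vmax = v * (Km + [S]) / [S]
Vmax = 36 * (10 + 178) / 178
Vmax = 38.0225 uM/s

38.0225 uM/s


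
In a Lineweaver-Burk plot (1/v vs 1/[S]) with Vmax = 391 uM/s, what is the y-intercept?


y-intercept = 1/Vmax
= 1/391
= 0.0026 s/uM

0.0026 s/uM


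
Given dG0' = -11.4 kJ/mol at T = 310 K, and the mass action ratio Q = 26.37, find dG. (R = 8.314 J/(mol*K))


dG = dG0' + RT * ln(Q) / 1000
dG = -11.4 + 8.314 * 310 * ln(26.37) / 1000
dG = -2.9664 kJ/mol

-2.9664 kJ/mol


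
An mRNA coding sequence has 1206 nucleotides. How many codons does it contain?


codons = nucleotides / 3
codons = 1206 / 3 = 402

402


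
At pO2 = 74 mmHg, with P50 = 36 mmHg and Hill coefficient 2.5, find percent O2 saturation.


Y = pO2^n / (P50^n + pO2^n)
Y = 74^2.5 / (36^2.5 + 74^2.5)
Y = 85.83%

85.83%


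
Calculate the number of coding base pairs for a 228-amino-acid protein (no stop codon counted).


Each amino acid = 1 codon = 3 bp
bp = 228 * 3 = 684 bp

684 bp


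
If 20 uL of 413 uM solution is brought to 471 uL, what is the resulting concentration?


C2 = C1 * V1 / V2
C2 = 413 * 20 / 471
C2 = 17.5372 uM

17.5372 uM


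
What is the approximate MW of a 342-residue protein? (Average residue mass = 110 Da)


MW = n_residues * 110 Da
MW = 342 * 110
MW = 37620 Da

37620 Da


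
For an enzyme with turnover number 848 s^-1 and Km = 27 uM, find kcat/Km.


Catalytic efficiency = kcat / Km
= 848 / 27
= 31.4074 uM^-1*s^-1

31.4074 uM^-1*s^-1


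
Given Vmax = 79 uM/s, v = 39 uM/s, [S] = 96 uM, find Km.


Km = [S] * (Vmax - v) / v
Km = 96 * (79 - 39) / 39
Km = 98.4615 uM

98.4615 uM


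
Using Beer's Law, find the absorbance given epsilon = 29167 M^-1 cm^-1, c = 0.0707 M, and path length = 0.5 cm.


A = epsilon * c * l
A = 29167 * 0.0707 * 0.5
A = 1031.0534

1031.0534


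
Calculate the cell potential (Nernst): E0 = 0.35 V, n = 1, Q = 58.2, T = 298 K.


E = E0 - (RT/nF) * ln(Q)
E = 0.35 - (8.314 * 298 / (1 * 96485)) * ln(58.2)
E = 0.2456 V

0.2456 V


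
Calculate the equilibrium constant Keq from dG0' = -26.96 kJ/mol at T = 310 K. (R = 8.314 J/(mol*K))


Keq = exp(-dG0 * 1000 / (R * T))
Keq = exp(-(-26.96) * 1000 / (8.314 * 310))
Keq = 34905.4115

34905.4115


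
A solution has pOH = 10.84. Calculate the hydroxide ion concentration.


[OH-] = 10^(-pOH)
[OH-] = 10^(-10.84)
[OH-] = 1.445e-11 M

1.445e-11 M


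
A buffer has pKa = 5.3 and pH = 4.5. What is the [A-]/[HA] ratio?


[A-]/[HA] = 10^(pH - pKa)
= 10^(4.5 - 5.3)
= 0.1585

0.1585


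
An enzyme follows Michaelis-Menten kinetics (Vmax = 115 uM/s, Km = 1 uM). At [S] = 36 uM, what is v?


v = Vmax * [S] / (Km + [S])
v = 115 * 36 / (1 + 36)
v = 111.8919 uM/s

111.8919 uM/s


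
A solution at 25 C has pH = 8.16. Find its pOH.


pOH = 14 - pH
pOH = 14 - 8.16
pOH = 5.84

5.84


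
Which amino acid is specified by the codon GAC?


Standard genetic code lookup.
Codon GAC -> Asp

Asp


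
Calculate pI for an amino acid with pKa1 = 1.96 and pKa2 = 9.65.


pI = (pKa1 + pKa2) / 2
pI = (1.96 + 9.65) / 2
pI = 5.805

5.805


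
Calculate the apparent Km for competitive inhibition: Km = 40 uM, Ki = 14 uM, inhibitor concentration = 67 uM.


Km_app = Km * (1 + [I]/Ki)
Km_app = 40 * (1 + 67/14)
Km_app = 231.4286 uM

231.4286 uM


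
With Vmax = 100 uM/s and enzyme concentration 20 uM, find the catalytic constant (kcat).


kcat = Vmax / [E]t
kcat = 100 / 20
kcat = 5.0 s^-1

5.0 s^-1


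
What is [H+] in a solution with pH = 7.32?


[H+] = 10^(-pH)
[H+] = 10^(-7.32)
[H+] = 4.786e-08 M

4.786e-08 M


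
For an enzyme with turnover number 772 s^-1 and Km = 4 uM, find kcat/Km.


Catalytic efficiency = kcat / Km
= 772 / 4
= 193.0 uM^-1*s^-1

193.0 uM^-1*s^-1


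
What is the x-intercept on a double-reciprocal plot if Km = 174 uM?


x-intercept = -1/Km
= -1/174
= -0.0057 1/uM

-0.0057 1/uM


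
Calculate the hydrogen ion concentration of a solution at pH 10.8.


[H+] = 10^(-pH)
[H+] = 10^(-10.8)
[H+] = 1.585e-11 M

1.585e-11 M


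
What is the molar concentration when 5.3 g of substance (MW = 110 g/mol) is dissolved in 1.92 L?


C = (mass / MW) / volume
C = (5.3 / 110) / 1.92
C = 0.0251 M

0.0251 M


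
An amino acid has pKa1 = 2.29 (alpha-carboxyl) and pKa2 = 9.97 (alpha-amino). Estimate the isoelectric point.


pI = (pKa1 + pKa2) / 2
pI = (2.29 + 9.97) / 2
pI = 6.13

6.13


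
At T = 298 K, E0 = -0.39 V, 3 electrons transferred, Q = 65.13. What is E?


E = E0 - (RT/nF) * ln(Q)
E = -0.39 - (8.314 * 298 / (3 * 96485)) * ln(65.13)
E = -0.4257 V

-0.4257 V


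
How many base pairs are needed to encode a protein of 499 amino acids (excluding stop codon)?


Each amino acid = 1 codon = 3 bp
bp = 499 * 3 = 1497 bp

1497 bp


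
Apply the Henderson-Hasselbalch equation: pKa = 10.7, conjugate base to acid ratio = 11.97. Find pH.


pH = pKa + log10([A-]/[HA])
pH = 10.7 + log10(11.97)
pH = 11.7781

11.7781


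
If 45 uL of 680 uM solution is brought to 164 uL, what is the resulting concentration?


C2 = C1 * V1 / V2
C2 = 680 * 45 / 164
C2 = 186.5854 uM

186.5854 uM


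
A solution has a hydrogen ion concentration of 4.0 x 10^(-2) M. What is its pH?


pH = -log10([H+])
pH = -log10(4.0 x 10^(-2))
pH = 1.3979

1.3979


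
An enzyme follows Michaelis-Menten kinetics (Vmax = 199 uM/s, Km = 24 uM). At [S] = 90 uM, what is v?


v = Vmax * [S] / (Km + [S])
v = 199 * 90 / (24 + 90)
v = 157.1053 uM/s

157.1053 uM/s


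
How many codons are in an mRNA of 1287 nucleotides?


codons = nucleotides / 3
codons = 1287 / 3 = 429

429


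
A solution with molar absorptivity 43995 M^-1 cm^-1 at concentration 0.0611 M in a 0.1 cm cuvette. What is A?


A = epsilon * c * l
A = 43995 * 0.0611 * 0.1
A = 268.8095

268.8095


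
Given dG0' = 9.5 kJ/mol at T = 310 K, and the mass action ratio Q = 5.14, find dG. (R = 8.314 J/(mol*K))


dG = dG0' + RT * ln(Q) / 1000
dG = 9.5 + 8.314 * 310 * ln(5.14) / 1000
dG = 13.7192 kJ/mol

13.7192 kJ/mol


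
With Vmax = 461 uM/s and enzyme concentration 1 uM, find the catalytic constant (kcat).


kcat = Vmax / [E]t
kcat = 461 / 1
kcat = 461.0 s^-1

461.0 s^-1


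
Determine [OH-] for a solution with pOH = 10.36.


[OH-] = 10^(-pOH)
[OH-] = 10^(-10.36)
[OH-] = 4.365e-11 M

4.365e-11 M


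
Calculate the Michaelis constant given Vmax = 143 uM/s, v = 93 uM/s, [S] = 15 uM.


Km = [S] * (Vmax - v) / v
Km = 15 * (143 - 93) / 93
Km = 8.0645 uM

8.0645 uM


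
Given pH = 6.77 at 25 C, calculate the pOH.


pOH = 14 - pH
pOH = 14 - 6.77
pOH = 7.23

7.23


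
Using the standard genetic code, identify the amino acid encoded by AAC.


Standard genetic code lookup.
Codon AAC -> Asn

Asn


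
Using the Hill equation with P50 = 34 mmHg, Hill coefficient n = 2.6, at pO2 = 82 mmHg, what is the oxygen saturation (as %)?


Y = pO2^n / (P50^n + pO2^n)
Y = 82^2.6 / (34^2.6 + 82^2.6)
Y = 90.8%

90.8%


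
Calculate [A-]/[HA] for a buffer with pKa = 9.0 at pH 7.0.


[A-]/[HA] = 10^(pH - pKa)
= 10^(7.0 - 9.0)
= 0.01

0.01


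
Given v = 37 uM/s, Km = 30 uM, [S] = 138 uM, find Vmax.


Vmax = v * (Km + [S]) / [S]
Vmax = 37 * (30 + 138) / 138
Vmax = 45.0435 uM/s

45.0435 uM/s


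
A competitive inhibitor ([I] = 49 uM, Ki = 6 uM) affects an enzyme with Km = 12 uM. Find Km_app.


Km_app = Km * (1 + [I]/Ki)
Km_app = 12 * (1 + 49/6)
Km_app = 110.0 uM

110.0 uM


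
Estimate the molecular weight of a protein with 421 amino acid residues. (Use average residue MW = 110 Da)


MW = n_residues * 110 Da
MW = 421 * 110
MW = 46310 Da

46310 Da


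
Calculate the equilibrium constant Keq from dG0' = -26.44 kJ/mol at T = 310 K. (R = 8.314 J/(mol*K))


Keq = exp(-dG0 * 1000 / (R * T))
Keq = exp(-(-26.44) * 1000 / (8.314 * 310))
Keq = 28527.9262

28527.9262


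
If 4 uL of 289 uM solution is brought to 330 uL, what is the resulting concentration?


C2 = C1 * V1 / V2
C2 = 289 * 4 / 330
C2 = 3.503 uM

3.503 uM


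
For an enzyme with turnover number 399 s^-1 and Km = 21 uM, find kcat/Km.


Catalytic efficiency = kcat / Km
= 399 / 21
= 19.0 uM^-1*s^-1

19.0 uM^-1*s^-1


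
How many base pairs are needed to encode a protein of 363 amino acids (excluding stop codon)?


Each amino acid = 1 codon = 3 bp
bp = 363 * 3 = 1089 bp

1089 bp


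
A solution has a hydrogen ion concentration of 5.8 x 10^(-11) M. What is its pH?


pH = -log10([H+])
pH = -log10(5.8 x 10^(-11))
pH = 10.2366

10.2366


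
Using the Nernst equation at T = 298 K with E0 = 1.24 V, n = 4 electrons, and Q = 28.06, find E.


E = E0 - (RT/nF) * ln(Q)
E = 1.24 - (8.314 * 298 / (4 * 96485)) * ln(28.06)
E = 1.2186 V

1.2186 V


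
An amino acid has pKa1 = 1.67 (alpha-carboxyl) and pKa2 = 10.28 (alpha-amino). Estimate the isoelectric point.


pI = (pKa1 + pKa2) / 2
pI = (1.67 + 10.28) / 2
pI = 5.975

5.975


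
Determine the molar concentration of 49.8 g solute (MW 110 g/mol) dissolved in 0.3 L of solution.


C = (mass / MW) / volume
C = (49.8 / 110) / 0.3
C = 1.5091 M

1.5091 M


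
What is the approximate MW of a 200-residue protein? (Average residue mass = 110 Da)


MW = n_residues * 110 Da
MW = 200 * 110
MW = 22000 Da

22000 Da


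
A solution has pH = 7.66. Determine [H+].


[H+] = 10^(-pH)
[H+] = 10^(-7.66)
[H+] = 2.188e-08 M

2.188e-08 M


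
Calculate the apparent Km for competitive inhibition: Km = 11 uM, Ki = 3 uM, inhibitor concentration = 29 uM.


Km_app = Km * (1 + [I]/Ki)
Km_app = 11 * (1 + 29/3)
Km_app = 117.3333 uM

117.3333 uM


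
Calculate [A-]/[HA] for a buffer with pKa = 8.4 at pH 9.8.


[A-]/[HA] = 10^(pH - pKa)
= 10^(9.8 - 8.4)
= 25.1189

25.1189


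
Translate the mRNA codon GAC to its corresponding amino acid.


Standard genetic code lookup.
Codon GAC -> Asp

Asp


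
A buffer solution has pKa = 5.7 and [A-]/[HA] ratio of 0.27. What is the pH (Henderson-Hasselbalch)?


pH = pKa + log10([A-]/[HA])
pH = 5.7 + log10(0.27)
pH = 5.1314

5.1314


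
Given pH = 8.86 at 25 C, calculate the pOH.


pOH = 14 - pH
pOH = 14 - 8.86
pOH = 5.14

5.14


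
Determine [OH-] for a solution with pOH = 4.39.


[OH-] = 10^(-pOH)
[OH-] = 10^(-4.39)
[OH-] = 4.074e-05 M

4.074e-05 M


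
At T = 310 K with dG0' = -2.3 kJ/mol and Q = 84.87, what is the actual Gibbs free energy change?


dG = dG0' + RT * ln(Q) / 1000
dG = -2.3 + 8.314 * 310 * ln(84.87) / 1000
dG = 9.1463 kJ/mol

9.1463 kJ/mol


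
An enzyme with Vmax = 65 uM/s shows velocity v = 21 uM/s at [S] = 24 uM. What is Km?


Km = [S] * (Vmax - v) / v
Km = 24 * (65 - 21) / 21
Km = 50.2857 uM

50.2857 uM


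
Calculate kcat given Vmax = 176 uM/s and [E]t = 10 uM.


kcat = Vmax / [E]t
kcat = 176 / 10
kcat = 17.6 s^-1

17.6 s^-1


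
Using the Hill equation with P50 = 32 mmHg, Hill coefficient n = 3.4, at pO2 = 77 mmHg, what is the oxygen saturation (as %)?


Y = pO2^n / (P50^n + pO2^n)
Y = 77^3.4 / (32^3.4 + 77^3.4)
Y = 95.19%

95.19%
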